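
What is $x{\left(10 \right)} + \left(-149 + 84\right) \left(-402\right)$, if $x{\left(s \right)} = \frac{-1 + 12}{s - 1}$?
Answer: $\frac{235181}{9} \approx 26131.0$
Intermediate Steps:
$x{\left(s \right)} = \frac{11}{-1 + s}$
$x{\left(10 \right)} + \left(-149 + 84\right) \left(-402\right) = \frac{11}{-1 + 10} + \left(-149 + 84\right) \left(-402\right) = \frac{11}{9} - -26130 = 11 \cdot \frac{1}{9} + 26130 = \frac{11}{9} + 26130 = \frac{235181}{9}$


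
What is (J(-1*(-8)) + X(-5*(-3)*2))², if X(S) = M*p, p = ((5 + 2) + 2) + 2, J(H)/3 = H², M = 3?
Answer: 50625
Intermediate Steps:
J(H) = 3*H²
p = 11 (p = (7 + 2) + 2 = 9 + 2 = 11)
X(S) = 33 (X(S) = 3*11 = 33)
(J(-1*(-8)) + X(-5*(-3)*2))² = (3*(-1*(-8))² + 33)² = (3*8² + 33)² = (3*64 + 33)² = (192 + 33)² = 225² = 50625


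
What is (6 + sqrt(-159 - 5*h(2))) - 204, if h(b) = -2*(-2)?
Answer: -198 + I*sqrt(179) ≈ -198.0 + 13.379*I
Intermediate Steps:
h(b) = 4
(6 + sqrt(-159 - 5*h(2))) - 204 = (6 + sqrt(-159 - 5*4)) - 204 = (6 + sqrt(-159 - 20)) - 204 = (6 + sqrt(-179)) - 204 = (6 + I*sqrt(179)) - 204 = -198 + I*sqrt(179)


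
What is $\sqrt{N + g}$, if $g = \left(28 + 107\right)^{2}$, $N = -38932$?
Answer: $i \sqrt{20707} \approx 143.9 i$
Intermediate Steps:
$g = 18225$ ($g = 135^{2} = 18225$)
$\sqrt{N + g} = \sqrt{-38932 + 18225} = \sqrt{-20707} = i \sqrt{20707}$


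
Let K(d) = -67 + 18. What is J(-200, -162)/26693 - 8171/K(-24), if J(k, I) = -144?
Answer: 218101447/1307957 ≈ 166.75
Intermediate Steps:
K(d) = -49
J(-200, -162)/26693 - 8171/K(-24) = -144/26693 - 8171/(-49) = -144*1/26693 - 8171*(-1/49) = -144/26693 + 8171/49 = 218101447/1307957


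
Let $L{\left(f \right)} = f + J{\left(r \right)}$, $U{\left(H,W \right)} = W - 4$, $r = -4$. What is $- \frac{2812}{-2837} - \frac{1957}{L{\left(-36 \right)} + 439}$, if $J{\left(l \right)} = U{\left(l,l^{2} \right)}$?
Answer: $- \frac{4385029}{1177355} \approx -3.7245$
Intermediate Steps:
$U{\left(H,W \right)} = -4 + W$ ($U{\left(H,W \right)} = W - 4 = -4 + W$)
$J{\left(l \right)} = -4 + l^{2}$
$L{\left(f \right)} = 12 + f$ ($L{\left(f \right)} = f - \left(4 - \left(-4\right)^{2}\right) = f + \left(-4 + 16\right) = f + 12 = 12 + f$)
$- \frac{2812}{-2837} - \frac{1957}{L{\left(-36 \right)} + 439} = - \frac{2812}{-2837} - \frac{1957}{\left(12 - 36\right) + 439} = \left(-2812\right) \left(- \frac{1}{2837}\right) - \frac{1957}{-24 + 439} = \frac{2812}{2837} - \frac{1957}{415} = - \frac{4385029}{1177355}$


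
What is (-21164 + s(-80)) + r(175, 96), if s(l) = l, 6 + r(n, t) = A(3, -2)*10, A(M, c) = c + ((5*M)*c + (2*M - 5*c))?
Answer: -21410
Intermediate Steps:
A(M, c) = -4*c + 2*M + 5*M*c (A(M, c) = c + (5*M*c + (-5*c + 2*M)) = c + (-5*c + 2*M + 5*M*c) = -4*c + 2*M + 5*M*c)
r(n, t) = -166 (r(n, t) = -6 + (-4*(-2) + 2*3 + 5*3*(-2))*10 = -6 + (8 + 6 - 30)*10 = -6 - 16*10 = -6 - 160 = -166)
(-21164 + s(-80)) + r(175, 96) = (-21164 - 80) - 166 = -21244 - 166 = -21410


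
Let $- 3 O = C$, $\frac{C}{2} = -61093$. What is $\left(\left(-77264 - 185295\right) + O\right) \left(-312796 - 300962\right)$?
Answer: $136150141726$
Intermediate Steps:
$C = -122186$ ($C = 2 \left(-61093\right) = -122186$)
$O = \frac{122186}{3}$ ($O = \left(- \frac{1}{3}\right) \left(-122186\right) = \frac{122186}{3} \approx 40729.0$)
$\left(\left(-77264 - 185295\right) + O\right) \left(-312796 - 300962\right) = \left(\left(-77264 - 185295\right) + \frac{122186}{3}\right) \left(-312796 - 300962\right) = \left(\left(-77264 - 185295\right) + \frac{122186}{3}\right) \left(-613758\right) = \left(-262559 + \frac{122186}{3}\right) \left(-613758\right) = \left(- \frac{665491}{3}\right) \left(-613758\right) = 136150141726$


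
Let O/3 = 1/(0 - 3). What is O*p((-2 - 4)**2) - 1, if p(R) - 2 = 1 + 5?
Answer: -9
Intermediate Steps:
O = -1 (O = 3/(0 - 3) = 3/(-3) = 3*(-1/3) = -1)
p(R) = 8 (p(R) = 2 + (1 + 5) = 2 + 6 = 8)
O*p((-2 - 4)**2) - 1 = -1*8 - 1 = -8 - 1 = -9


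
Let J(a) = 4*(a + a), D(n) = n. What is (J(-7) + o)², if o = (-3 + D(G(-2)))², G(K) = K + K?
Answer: 49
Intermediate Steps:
G(K) = 2*K
o = 49 (o = (-3 + 2*(-2))² = (-3 - 4)² = (-7)² = 49)
J(a) = 8*a (J(a) = 4*(2*a) = 8*a)
(J(-7) + o)² = (8*(-7) + 49)² = (-56 + 49)² = (-7)² = 49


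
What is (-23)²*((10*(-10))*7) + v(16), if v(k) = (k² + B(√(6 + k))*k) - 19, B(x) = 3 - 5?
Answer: -370095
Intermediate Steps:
B(x) = -2
v(k) = -19 + k² - 2*k (v(k) = (k² - 2*k) - 19 = -19 + k² - 2*k)
(-23)²*((10*(-10))*7) + v(16) = (-23)²*((10*(-10))*7) + (-19 + 16² - 2*16) = 529*(-100*7) + (-19 + 256 - 32) = 529*(-700) + 205 = -370300 + 205 = -370095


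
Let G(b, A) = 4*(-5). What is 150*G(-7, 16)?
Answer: -3000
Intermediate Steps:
G(b, A) = -20
150*G(-7, 16) = 150*(-20) = -3000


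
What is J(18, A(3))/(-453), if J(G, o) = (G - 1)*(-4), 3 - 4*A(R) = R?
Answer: 68/453 ≈ 0.15011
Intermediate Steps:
A(R) = 3/4 - R/4
J(G, o) = 4 - 4*G (J(G, o) = (-1 + G)*(-4) = 4 - 4*G)
J(18, A(3))/(-453) = (4 - 4*18)/(-453) = (4 - 72)*(-1/453) = -68*(-1/453) = 68/453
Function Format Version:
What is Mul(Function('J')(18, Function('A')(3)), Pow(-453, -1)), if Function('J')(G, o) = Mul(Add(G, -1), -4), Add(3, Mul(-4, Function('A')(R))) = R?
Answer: Rational(68, 453) ≈ 0.15011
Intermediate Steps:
Function('A')(R) = Add(Rational(3, 4), Mul(Rational(-1, 4), R))
Function('J')(G, o) = Add(4, Mul(-4, G)) (Function('J')(G, o) = Mul(Add(-1, G), -4) = Add(4, Mul(-4, G)))
Mul(Function('J')(18, Function('A')(3)), Pow(-453, -1)) = Mul(Add(4, Mul(-4, 18)), Pow(-453, -1)) = Mul(Add(4, -72), Rational(-1, 453)) = Mul(-68, Rational(-1, 453)) = Rational(68, 453)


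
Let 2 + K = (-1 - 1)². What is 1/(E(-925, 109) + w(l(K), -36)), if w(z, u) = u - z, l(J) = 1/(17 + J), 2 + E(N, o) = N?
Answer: -19/18298 ≈ -0.0010384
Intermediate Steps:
E(N, o) = -2 + N
K = 2 (K = -2 + (-1 - 1)² = -2 + (-2)² = -2 + 4 = 2)
1/(E(-925, 109) + w(l(K), -36)) = 1/((-2 - 925) + (-36 - 1/(17 + 2))) = 1/(-927 + (-36 - 1/19)) = 1/(-927 - 685/19) = 1/(-18298/19) = -19/18298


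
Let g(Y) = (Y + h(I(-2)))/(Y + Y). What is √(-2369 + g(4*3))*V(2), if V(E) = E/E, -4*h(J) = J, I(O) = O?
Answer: I*√341061/12 ≈ 48.667*I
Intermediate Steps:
h(J) = -J/4
g(Y) = (½ + Y)/(2*Y) (g(Y) = (Y - ¼*(-2))/(Y + Y) = (Y + ½)/((2*Y)) = (½ + Y)*(1/(2*Y)) = (½ + Y)/(2*Y))
V(E) = 1
√(-2369 + g(4*3))*V(2) = √(-2369 + (1 + 2*(4*3))/(4*((4*3))))*1 = √(-2369 + (¼)*(1 + 2*12)/12)*1 = √(-2369 + (¼)*(1/12)*(1 + 24))*1 = √(-2369 + (¼)*(1/12)*25)*1 = √(-2369 + 25/48)*1 = √(-113687/48)*1 = (I*√341061/12)*1 = I*√341061/12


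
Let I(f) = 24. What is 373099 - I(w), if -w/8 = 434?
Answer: 373075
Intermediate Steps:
w = -3472 (w = -8*434 = -3472)
373099 - I(w) = 373099 - 1*24 = 373099 - 24 = 373075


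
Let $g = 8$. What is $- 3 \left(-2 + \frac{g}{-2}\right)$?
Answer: $18$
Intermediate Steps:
$- 3 \left(-2 + \frac{g}{-2}\right) = - 3 \left(-2 + \frac{8}{-2}\right) = - 3 \left(-2 + 8 \left(- \frac{1}{2}\right)\right) = - 3 \left(-2 - 4\right) = \left(-3\right) \left(-6\right) = 18$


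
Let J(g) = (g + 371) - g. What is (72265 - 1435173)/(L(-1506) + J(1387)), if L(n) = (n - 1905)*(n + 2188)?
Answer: 1362908/2325931 ≈ 0.58596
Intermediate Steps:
J(g) = 371 (J(g) = (371 + g) - g = 371)
L(n) = (-1905 + n)*(2188 + n)
(72265 - 1435173)/(L(-1506) + J(1387)) = (72265 - 1435173)/((-4168140 + (-1506)**2 + 283*(-1506)) + 371) = -1362908/((-4168140 + 2268036 - 426198) + 371) = -1362908/(-2326302 + 371) = -1362908/(-2325931) = -1362908*(-1/2325931) = 1362908/2325931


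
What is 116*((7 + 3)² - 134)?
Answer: -3944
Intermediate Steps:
116*((7 + 3)² - 134) = 116*(10² - 134) = 116*(100 - 134) = 116*(-34) = -3944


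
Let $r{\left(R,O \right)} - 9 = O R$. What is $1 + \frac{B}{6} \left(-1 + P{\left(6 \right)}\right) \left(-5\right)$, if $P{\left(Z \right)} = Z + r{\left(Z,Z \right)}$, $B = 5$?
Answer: $- \frac{622}{3} \approx -207.33$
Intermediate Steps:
$r{\left(R,O \right)} = 9 + O R$
$P{\left(Z \right)} = 9 + Z + Z^{2}$ ($P{\left(Z \right)} = Z + \left(9 + Z Z\right) = Z + \left(9 + Z^{2}\right) = 9 + Z + Z^{2}$)
$1 + \frac{B}{6} \left(-1 + P{\left(6 \right)}\right) \left(-5\right) = 1 + \frac{5}{6} \left(-1 + \left(9 + 6 + 6^{2}\right)\right) \left(-5\right) = 1 + 5 \cdot \frac{1}{6} \left(-1 + \left(9 + 6 + 36\right)\right) \left(-5\right) = 1 + \frac{5 \left(-1 + 51\right)}{6} \left(-5\right) = 1 + \frac{5}{6} \cdot 50 \left(-5\right) = 1 + \frac{125}{3} \left(-5\right) = 1 - \frac{625}{3} = - \frac{622}{3}$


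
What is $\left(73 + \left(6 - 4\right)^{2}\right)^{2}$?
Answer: $5929$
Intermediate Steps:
$\left(73 + \left(6 - 4\right)^{2}\right)^{2} = \left(73 + 2^{2}\right)^{2} = \left(73 + 4\right)^{2} = 77^{2} = 5929$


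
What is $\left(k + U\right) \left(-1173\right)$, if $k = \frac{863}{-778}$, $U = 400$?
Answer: $- \frac{364025301}{778} \approx -4.679 \cdot 10^{5}$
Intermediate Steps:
$k = - \frac{863}{778}$ ($k = 863 \left(- \frac{1}{778}\right) = - \frac{863}{778} \approx -1.1093$)
$\left(k + U\right) \left(-1173\right) = \left(- \frac{863}{778} + 400\right) \left(-1173\right) = \frac{310337}{778} \left(-1173\right) = - \frac{364025301}{778}$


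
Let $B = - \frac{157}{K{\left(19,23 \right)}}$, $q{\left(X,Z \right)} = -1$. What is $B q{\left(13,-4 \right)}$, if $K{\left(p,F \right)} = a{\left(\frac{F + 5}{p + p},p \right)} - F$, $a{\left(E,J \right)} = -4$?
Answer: $- \frac{157}{27} \approx -5.8148$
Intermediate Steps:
$K{\left(p,F \right)} = -4 - F$
$B = \frac{157}{27}$ ($B = - \frac{157}{-4 - 23} = - \frac{157}{-27} = \left(-157\right) \left(- \frac{1}{27}\right) = \frac{157}{27} \approx 5.8148$)
$B q{\left(13,-4 \right)} = \frac{157}{27} \left(-1\right) = - \frac{157}{27}$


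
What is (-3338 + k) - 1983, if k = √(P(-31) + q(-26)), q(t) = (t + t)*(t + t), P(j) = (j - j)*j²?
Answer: -5269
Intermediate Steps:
P(j) = 0 (P(j) = 0*j² = 0)
q(t) = 4*t² (q(t) = (2*t)*(2*t) = 4*t²)
k = 52 (k = √(0 + 4*(-26)²) = √(0 + 4*676) = √(0 + 2704) = √2704 = 52)
(-3338 + k) - 1983 = (-3338 + 52) - 1983 = -3286 - 1983 = -5269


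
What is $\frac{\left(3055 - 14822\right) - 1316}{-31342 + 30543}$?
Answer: $\frac{13083}{799} \approx 16.374$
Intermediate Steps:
$\frac{\left(3055 - 14822\right) - 1316}{-31342 + 30543} = \frac{-11767 - 1316}{-799} = \left(-13083\right) \left(- \frac{1}{799}\right) = \frac{13083}{799}$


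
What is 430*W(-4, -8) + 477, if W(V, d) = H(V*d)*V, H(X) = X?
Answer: -54563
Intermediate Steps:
W(V, d) = d*V**2 (W(V, d) = (V*d)*V = d*V**2)
430*W(-4, -8) + 477 = 430*(-8*(-4)**2) + 477 = 430*(-8*16) + 477 = 430*(-128) + 477 = -55040 + 477 = -54563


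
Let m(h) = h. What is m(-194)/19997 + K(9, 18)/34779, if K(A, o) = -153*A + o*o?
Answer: -9267989/231825221 ≈ -0.039978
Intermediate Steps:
K(A, o) = o² - 153*A (K(A, o) = -153*A + o² = o² - 153*A)
m(-194)/19997 + K(9, 18)/34779 = -194/19997 + (18² - 153*9)/34779 = -194*1/19997 + (324 - 1377)*(1/34779) = -194/19997 - 1053*1/34779 = -194/19997 - 351/11593 = -9267989/231825221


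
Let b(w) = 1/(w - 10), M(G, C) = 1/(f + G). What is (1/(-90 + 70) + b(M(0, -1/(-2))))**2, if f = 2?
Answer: 3481/144400 ≈ 0.024107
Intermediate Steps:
M(G, C) = 1/(2 + G)
b(w) = 1/(-10 + w)
(1/(-90 + 70) + b(M(0, -1/(-2))))**2 = (1/(-90 + 70) + 1/(-10 + 1/(2 + 0)))**2 = (1/(-20) + 1/(-10 + 1/2))**2 = (-1/20 + 1/(-10 + 1/2))**2 = (-1/20 + 1/(-19/2))**2 = (-1/20 - 2/19)**2 = (-59/380)**2 = 3481/144400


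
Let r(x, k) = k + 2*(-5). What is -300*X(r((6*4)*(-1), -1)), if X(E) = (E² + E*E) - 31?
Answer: -63300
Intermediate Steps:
r(x, k) = -10 + k (r(x, k) = k - 10 = -10 + k)
X(E) = -31 + 2*E² (X(E) = (E² + E²) - 31 = 2*E² - 31 = -31 + 2*E²)
-300*X(r((6*4)*(-1), -1)) = -300*(-31 + 2*(-10 - 1)²) = -300*(-31 + 2*(-11)²) = -300*(-31 + 2*121) = -300*(-31 + 242) = -300*211 = -63300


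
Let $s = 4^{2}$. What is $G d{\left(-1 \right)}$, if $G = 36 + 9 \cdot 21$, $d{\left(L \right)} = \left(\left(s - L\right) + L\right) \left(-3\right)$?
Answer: $-10800$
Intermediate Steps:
$s = 16$
$d{\left(L \right)} = -48$ ($d{\left(L \right)} = \left(\left(16 - L\right) + L\right) \left(-3\right) = 16 \left(-3\right) = -48$)
$G = 225$ ($G = 36 + 189 = 225$)
$G d{\left(-1 \right)} = 225 \left(-48\right) = -10800$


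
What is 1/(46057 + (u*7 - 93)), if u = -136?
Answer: 1/45012 ≈ 2.2216e-5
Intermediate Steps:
1/(46057 + (u*7 - 93)) = 1/(46057 + (-136*7 - 93)) = 1/(46057 + (-952 - 93)) = 1/(46057 - 1045) = 1/45012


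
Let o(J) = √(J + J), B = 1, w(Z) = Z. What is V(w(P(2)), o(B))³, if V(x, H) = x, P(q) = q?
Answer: 8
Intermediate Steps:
o(J) = √2*√J (o(J) = √(2*J) = √2*√J)
V(w(P(2)), o(B))³ = 2³ = 8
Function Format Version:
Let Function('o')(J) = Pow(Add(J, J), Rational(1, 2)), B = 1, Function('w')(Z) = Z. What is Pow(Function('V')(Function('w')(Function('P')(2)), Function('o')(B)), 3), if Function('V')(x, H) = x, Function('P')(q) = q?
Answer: 8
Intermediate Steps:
Function('o')(J) = Mul(Pow(2, Rational(1, 2)), Pow(J, Rational(1, 2))) (Function('o')(J) = Pow(Mul(2, J), Rational(1, 2)) = Mul(Pow(2, Rational(1, 2)), Pow(J, Rational(1, 2))))
Pow(Function('V')(Function('w')(Function('P')(2)), Function('o')(B)), 3) = Pow(2, 3) = 8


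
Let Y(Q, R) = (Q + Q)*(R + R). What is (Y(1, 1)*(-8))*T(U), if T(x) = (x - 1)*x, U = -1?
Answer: -64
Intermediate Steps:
Y(Q, R) = 4*Q*R (Y(Q, R) = (2*Q)*(2*R) = 4*Q*R)
T(x) = x*(-1 + x) (T(x) = (-1 + x)*x = x*(-1 + x))
(Y(1, 1)*(-8))*T(U) = ((4*1*1)*(-8))*(-(-1 - 1)) = (4*(-8))*(-1*(-2)) = -32*2 = -64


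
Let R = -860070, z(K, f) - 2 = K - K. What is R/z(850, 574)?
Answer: -430035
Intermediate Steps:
z(K, f) = 2 (z(K, f) = 2 + (K - K) = 2 + 0 = 2)
R/z(850, 574) = -860070/2 = -860070*1/2 = -430035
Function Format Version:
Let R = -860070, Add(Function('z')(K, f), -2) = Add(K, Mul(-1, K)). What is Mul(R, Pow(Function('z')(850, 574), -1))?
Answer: -430035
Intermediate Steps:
Function('z')(K, f) = 2 (Function('z')(K, f) = Add(2, Add(K, Mul(-1, K))) = Add(2, 0) = 2)
Mul(R, Pow(Function('z')(850, 574), -1)) = Mul(-860070, Pow(2, -1)) = Mul(-860070, Rational(1, 2)) = -430035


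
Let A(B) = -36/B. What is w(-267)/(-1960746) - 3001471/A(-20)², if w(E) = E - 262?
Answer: -49042685463767/52940142 ≈ -9.2638e+5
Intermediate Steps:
w(E) = -262 + E
w(-267)/(-1960746) - 3001471/A(-20)² = (-262 - 267)/(-1960746) - 3001471/((-36/(-20))²) = -529*(-1/1960746) - 3001471/((-36*(-1/20))²) = 529/1960746 - 3001471/((9/5)²) = 529/1960746 - 3001471/81/25 = 529/1960746 - 3001471*25/81 = 529/1960746 - 75036775/81 = -49042685463767/52940142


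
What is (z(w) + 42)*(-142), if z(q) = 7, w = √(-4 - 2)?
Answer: -6958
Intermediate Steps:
w = I*√6 (w = √(-6) = I*√6 ≈ 2.4495*I)
(z(w) + 42)*(-142) = (7 + 42)*(-142) = 49*(-142) = -6958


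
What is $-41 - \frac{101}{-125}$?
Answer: $- \frac{5024}{125} \approx -40.192$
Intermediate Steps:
$-41 - \frac{101}{-125} = -41 - - \frac{101}{125} = -41 + \frac{101}{125} = - \frac{5024}{125}$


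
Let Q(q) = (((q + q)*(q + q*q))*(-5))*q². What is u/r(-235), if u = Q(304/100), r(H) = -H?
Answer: -6739159552/458984375 ≈ -14.683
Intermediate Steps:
Q(q) = -10*q³*(q + q²) (Q(q) = (((2*q)*(q + q²))*(-5))*q² = ((2*q*(q + q²))*(-5))*q² = (-10*q*(q + q²))*q² = -10*q³*(q + q²))
u = -6739159552/1953125 (u = 10*(304/100)⁴*(-1 - 304/100) = 10*(304*(1/100))⁴*(-1 - 304/100) = 10*(76/25)⁴*(-1 - 1*76/25) = 10*(33362176/390625)*(-1 - 76/25) = 10*(33362176/390625)*(-101/25) = -6739159552/1953125 ≈ -3450.4)
u/r(-235) = -6739159552/(1953125*((-1*(-235)))) = -6739159552/1953125/235 = -6739159552/1953125*1/235 = -6739159552/458984375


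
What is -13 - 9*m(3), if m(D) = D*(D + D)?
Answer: -175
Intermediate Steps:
m(D) = 2*D² (m(D) = D*(2*D) = 2*D²)
-13 - 9*m(3) = -13 - 18*3² = -13 - 18*9 = -13 - 9*18 = -13 - 162 = -175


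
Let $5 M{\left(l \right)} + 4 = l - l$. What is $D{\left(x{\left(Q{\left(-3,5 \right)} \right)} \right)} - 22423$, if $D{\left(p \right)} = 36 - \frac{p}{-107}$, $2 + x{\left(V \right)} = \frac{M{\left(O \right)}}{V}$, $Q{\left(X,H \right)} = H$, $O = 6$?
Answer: $- \frac{59885279}{2675} \approx -22387.0$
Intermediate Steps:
$M{\left(l \right)} = - \frac{4}{5}$ ($M{\left(l \right)} = - \frac{4}{5} + \frac{l - l}{5} = - \frac{4}{5} + \frac{1}{5} \cdot 0 = - \frac{4}{5} + 0 = - \frac{4}{5}$)
$x{\left(V \right)} = -2 - \frac{4}{5 V}$
$D{\left(p \right)} = 36 + \frac{p}{107}$ ($D{\left(p \right)} = 36 - p \left(- \frac{1}{107}\right) = 36 - - \frac{p}{107} = 36 + \frac{p}{107}$)
$D{\left(x{\left(Q{\left(-3,5 \right)} \right)} \right)} - 22423 = \left(36 + \frac{-2 - \frac{4}{5 \cdot 5}}{107}\right) - 22423 = \left(36 + \frac{-2 - \frac{4}{25}}{107}\right) - 22423 = \left(36 + \frac{1}{107} \left(- \frac{54}{25}\right)\right) - 22423 = \left(36 - \frac{54}{2675}\right) - 22423 = \frac{96246}{2675} - 22423 = - \frac{59885279}{2675}$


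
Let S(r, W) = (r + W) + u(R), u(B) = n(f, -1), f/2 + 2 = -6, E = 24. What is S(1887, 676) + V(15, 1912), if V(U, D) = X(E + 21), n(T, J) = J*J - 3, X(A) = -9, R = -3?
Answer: 2552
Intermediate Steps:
f = -16 (f = -4 + 2*(-6) = -4 - 12 = -16)
n(T, J) = -3 + J**2 (n(T, J) = J**2 - 3 = -3 + J**2)
V(U, D) = -9
u(B) = -2 (u(B) = -3 + (-1)**2 = -3 + 1 = -2)
S(r, W) = -2 + W + r (S(r, W) = (r + W) - 2 = (W + r) - 2 = -2 + W + r)
S(1887, 676) + V(15, 1912) = (-2 + 676 + 1887) - 9 = 2561 - 9 = 2552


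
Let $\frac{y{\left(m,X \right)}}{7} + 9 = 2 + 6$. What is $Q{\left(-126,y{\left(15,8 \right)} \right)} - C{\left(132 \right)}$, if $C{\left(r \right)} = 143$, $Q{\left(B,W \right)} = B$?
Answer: $-269$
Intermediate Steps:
$y{\left(m,X \right)} = -7$ ($y{\left(m,X \right)} = -63 + 7 \left(2 + 6\right) = -63 + 7 \cdot 8 = -63 + 56 = -7$)
$Q{\left(-126,y{\left(15,8 \right)} \right)} - C{\left(132 \right)} = -126 - 143 = -269$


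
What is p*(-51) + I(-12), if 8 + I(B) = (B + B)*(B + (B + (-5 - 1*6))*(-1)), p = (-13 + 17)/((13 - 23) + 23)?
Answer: -3740/13 ≈ -287.69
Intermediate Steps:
p = 4/13 (p = 4/(-10 + 23) = 4/13 ≈ 0.30769)
I(B) = -8 + 22*B (I(B) = -8 + (B + B)*(B + (B + (-5 - 1*6))*(-1)) = -8 + (2*B)*(B + (B + (-5 - 6))*(-1)) = -8 + (2*B)*(B + (B - 11)*(-1)) = -8 + (2*B)*(B + (-11 + B)*(-1)) = -8 + (2*B)*(B + (11 - B)) = -8 + (2*B)*11 = -8 + 22*B)
p*(-51) + I(-12) = (4/13)*(-51) + (-8 + 22*(-12)) = -204/13 + (-8 - 264) = -204/13 - 272 = -3740/13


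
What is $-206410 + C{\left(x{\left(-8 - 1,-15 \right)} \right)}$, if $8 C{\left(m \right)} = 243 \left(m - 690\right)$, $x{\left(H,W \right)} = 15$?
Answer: $- \frac{1815305}{8} \approx -2.2691 \cdot 10^{5}$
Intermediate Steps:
$C{\left(m \right)} = - \frac{83835}{4} + \frac{243 m}{8}$ ($C{\left(m \right)} = \frac{243 \left(m - 690\right)}{8} = \frac{243 \left(-690 + m\right)}{8} = \frac{-167670 + 243 m}{8} = - \frac{83835}{4} + \frac{243 m}{8}$)
$-206410 + C{\left(x{\left(-8 - 1,-15 \right)} \right)} = -206410 + \left(- \frac{83835}{4} + \frac{243}{8} \cdot 15\right) = -206410 + \left(- \frac{83835}{4} + \frac{3645}{8}\right) = -206410 - \frac{164025}{8} = - \frac{1815305}{8}$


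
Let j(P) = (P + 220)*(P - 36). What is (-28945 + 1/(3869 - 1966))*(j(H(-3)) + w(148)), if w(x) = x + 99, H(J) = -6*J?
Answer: 20215216578/173 ≈ 1.1685e+8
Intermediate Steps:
j(P) = (-36 + P)*(220 + P) (j(P) = (220 + P)*(-36 + P) = (-36 + P)*(220 + P))
w(x) = 99 + x
(-28945 + 1/(3869 - 1966))*(j(H(-3)) + w(148)) = (-28945 + 1/(3869 - 1966))*((-7920 + (-6*(-3))**2 + 184*(-6*(-3))) + (99 + 148)) = (-28945 + 1/1903)*((-7920 + 18**2 + 184*18) + 247) = (-28945 + 1/1903)*((-7920 + 324 + 3312) + 247) = -55082334*(-4284 + 247)/1903 = -55082334/1903*(-4037) = 20215216578/173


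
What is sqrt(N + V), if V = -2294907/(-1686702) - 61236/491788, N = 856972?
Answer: 3*sqrt(454982645801335157425930846)/69124983598 ≈ 925.73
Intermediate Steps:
V = 85443403337/69124983598 (V = -2294907*(-1/1686702) - 61236*1/491788 = 764969/562234 - 15309/122947 = 85443403337/69124983598 ≈ 1.2361)
sqrt(N + V) = sqrt(856972 + 85443403337/69124983598) = sqrt(59238260887348593/69124983598) = 3*sqrt(454982645801335157425930846)/69124983598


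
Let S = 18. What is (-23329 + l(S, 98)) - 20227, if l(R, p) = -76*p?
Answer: -51004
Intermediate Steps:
(-23329 + l(S, 98)) - 20227 = (-23329 - 76*98) - 20227 = (-23329 - 7448) - 20227 = -30777 - 20227 = -51004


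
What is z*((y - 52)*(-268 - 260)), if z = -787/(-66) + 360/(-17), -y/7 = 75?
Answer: -47918696/17 ≈ -2.8187e+6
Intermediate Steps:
y = -525 (y = -7*75 = -525)
z = -10381/1122 (z = -787*(-1/66) + 360*(-1/17) = 787/66 - 360/17 = -10381/1122 ≈ -9.2522)
z*((y - 52)*(-268 - 260)) = -10381*(-525 - 52)*(-268 - 260)/1122 = -(-5989837)*(-528)/1122 = -10381/1122*304656 = -47918696/17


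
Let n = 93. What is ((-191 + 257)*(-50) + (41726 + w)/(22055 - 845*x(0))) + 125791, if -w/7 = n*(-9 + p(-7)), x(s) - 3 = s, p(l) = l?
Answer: 1195538231/9760 ≈ 1.2249e+5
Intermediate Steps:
x(s) = 3 + s
w = 10416 (w = -651*(-9 - 7) = -651*(-16) = -7*(-1488) = 10416)
((-191 + 257)*(-50) + (41726 + w)/(22055 - 845*x(0))) + 125791 = ((-191 + 257)*(-50) + (41726 + 10416)/(22055 - 845*(3 + 0))) + 125791 = (66*(-50) + 52142/(22055 - 845*3)) + 125791 = (-3300 + 52142/(22055 - 2535)) + 125791 = (-3300 + 52142/19520) + 125791 = (-3300 + 52142*(1/19520)) + 125791 = (-3300 + 26071/9760) + 125791 = -32181929/9760 + 125791 = 1195538231/9760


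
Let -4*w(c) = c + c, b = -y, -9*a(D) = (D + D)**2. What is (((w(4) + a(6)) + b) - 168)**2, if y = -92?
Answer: 8836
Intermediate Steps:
a(D) = -4*D**2/9 (a(D) = -(D + D)**2/9 = -4*D**2/9)
b = 92 (b = -1*(-92) = 92)
w(c) = -c/2 (w(c) = -(c + c)/4 = -c/2)
(((w(4) + a(6)) + b) - 168)**2 = (((-1/2*4 - 4/9*6**2) + 92) - 168)**2 = (((-2 - 4/9*36) + 92) - 168)**2 = (((-2 - 16) + 92) - 168)**2 = ((-18 + 92) - 168)**2 = (74 - 168)**2 = (-94)**2 = 8836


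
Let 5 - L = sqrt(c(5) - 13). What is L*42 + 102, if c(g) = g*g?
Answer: 312 - 84*sqrt(3) ≈ 166.51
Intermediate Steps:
c(g) = g**2
L = 5 - 2*sqrt(3) (L = 5 - sqrt(5**2 - 13) = 5 - sqrt(25 - 13) = 5 - sqrt(12) = 5 - 2*sqrt(3) ≈ 1.5359)
L*42 + 102 = (5 - 2*sqrt(3))*42 + 102 = (210 - 84*sqrt(3)) + 102 = 312 - 84*sqrt(3)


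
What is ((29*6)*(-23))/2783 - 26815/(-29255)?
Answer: -369151/707971 ≈ -0.52142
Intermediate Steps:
((29*6)*(-23))/2783 - 26815/(-29255) = (174*(-23))*(1/2783) - 26815*(-1/29255) = -4002*1/2783 + 5363/5851 = -174/121 + 5363/5851 = -369151/707971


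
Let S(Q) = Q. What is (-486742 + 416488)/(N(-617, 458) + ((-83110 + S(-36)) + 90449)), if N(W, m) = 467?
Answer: -11709/1295 ≈ -9.0417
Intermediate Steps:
(-486742 + 416488)/(N(-617, 458) + ((-83110 + S(-36)) + 90449)) = (-486742 + 416488)/(467 + ((-83110 - 36) + 90449)) = -70254/(467 + (-83146 + 90449)) = -70254/(467 + 7303) = -70254/7770 = -70254*1/7770 = -11709/1295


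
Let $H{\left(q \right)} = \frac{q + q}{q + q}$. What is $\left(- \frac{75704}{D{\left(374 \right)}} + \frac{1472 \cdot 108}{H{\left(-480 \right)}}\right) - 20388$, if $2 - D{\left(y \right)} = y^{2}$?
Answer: $\frac{9692466808}{69937} \approx 1.3859 \cdot 10^{5}$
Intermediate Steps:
$D{\left(y \right)} = 2 - y^{2}$
$H{\left(q \right)} = 1$ ($H{\left(q \right)} = \frac{2 q}{2 q} = 2 q \frac{1}{2 q} = 1$)
$\left(- \frac{75704}{D{\left(374 \right)}} + \frac{1472 \cdot 108}{H{\left(-480 \right)}}\right) - 20388 = \left(- \frac{75704}{2 - 374^{2}} + \frac{1472 \cdot 108}{1}\right) - 20388 = \left(- \frac{75704}{2 - 139876} + 158976 \cdot 1\right) - 20388 = \left(- \frac{75704}{2 - 139876} + 158976\right) - 20388 = \left(- \frac{75704}{-139874} + 158976\right) - 20388 = \left(\left(-75704\right) \left(- \frac{1}{139874}\right) + 158976\right) - 20388 = \left(\frac{37852}{69937} + 158976\right) - 20388 = \frac{11118342364}{69937} - 20388 = \frac{9692466808}{69937}$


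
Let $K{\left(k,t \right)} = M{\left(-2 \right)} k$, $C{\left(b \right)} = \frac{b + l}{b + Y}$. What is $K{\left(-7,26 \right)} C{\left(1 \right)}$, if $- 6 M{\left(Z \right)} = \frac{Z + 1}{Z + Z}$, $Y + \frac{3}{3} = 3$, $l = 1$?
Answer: $\frac{7}{36} \approx 0.19444$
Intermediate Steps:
$Y = 2$ ($Y = -1 + 3 = 2$)
$C{\left(b \right)} = \frac{1 + b}{2 + b}$ ($C{\left(b \right)} = \frac{b + 1}{b + 2} = \frac{1 + b}{2 + b}$)
$M{\left(Z \right)} = - \frac{1 + Z}{12 Z}$ ($M{\left(Z \right)} = - \frac{\left(Z + 1\right) \frac{1}{Z + Z}}{6} = - \frac{\left(1 + Z\right) \frac{1}{2 Z}}{6} = - \frac{\frac{1}{2} \frac{1}{Z} \left(1 + Z\right)}{6} = - \frac{1 + Z}{12 Z}$)
$K{\left(k,t \right)} = - \frac{k}{24}$ ($K{\left(k,t \right)} = \frac{-1 - -2}{12 \left(-2\right)} k = \frac{1}{12} \left(- \frac{1}{2}\right) \left(-1 + 2\right) k = \frac{1}{12} \left(- \frac{1}{2}\right) 1 k = - \frac{k}{24}$)
$K{\left(-7,26 \right)} C{\left(1 \right)} = \left(- \frac{1}{24}\right) \left(-7\right) \frac{1 + 1}{2 + 1} = \frac{7 \cdot \frac{1}{3} \cdot 2}{24} = \frac{7}{24} \cdot \frac{2}{3} = \frac{7}{36}$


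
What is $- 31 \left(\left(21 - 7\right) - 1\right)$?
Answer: $-403$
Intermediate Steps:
$- 31 \left(\left(21 - 7\right) - 1\right) = - 31 \left(14 - 1\right) = \left(-31\right) 13 = -403$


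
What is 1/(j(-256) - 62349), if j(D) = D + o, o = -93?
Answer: -1/62698 ≈ -1.5949e-5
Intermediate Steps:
j(D) = -93 + D (j(D) = D - 93 = -93 + D)
1/(j(-256) - 62349) = 1/((-93 - 256) - 62349) = 1/(-349 - 62349) = 1/(-62698) = -1/62698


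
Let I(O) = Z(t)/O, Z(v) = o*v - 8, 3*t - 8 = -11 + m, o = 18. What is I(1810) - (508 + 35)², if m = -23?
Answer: -266838427/905 ≈ -2.9485e+5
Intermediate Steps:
t = -26/3 (t = 8/3 + (-11 - 23)/3 = 8/3 + (⅓)*(-34) = 8/3 - 34/3 = -26/3 ≈ -8.6667)
Z(v) = -8 + 18*v (Z(v) = 18*v - 8 = -8 + 18*v)
I(O) = -164/O (I(O) = (-8 + 18*(-26/3))/O = (-8 - 156)/O = -164/O)
I(1810) - (508 + 35)² = -164/1810 - (508 + 35)² = -164*1/1810 - 1*543² = -82/905 - 1*294849 = -82/905 - 294849 = -266838427/905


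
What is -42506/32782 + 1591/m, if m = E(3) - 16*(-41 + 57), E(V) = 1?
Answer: -31497596/4179705 ≈ -7.5358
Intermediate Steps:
m = -255 (m = 1 - 16*(-41 + 57) = 1 - 16*16 = 1 - 256 = -255)
-42506/32782 + 1591/m = -42506/32782 + 1591/(-255) = -42506*1/32782 + 1591*(-1/255) = -21253/16391 - 1591/255 = -31497596/4179705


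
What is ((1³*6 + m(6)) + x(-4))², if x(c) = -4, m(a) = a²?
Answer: 1444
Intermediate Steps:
((1³*6 + m(6)) + x(-4))² = ((1³*6 + 6²) - 4)² = ((1*6 + 36) - 4)² = ((6 + 36) - 4)² = (42 - 4)² = 38² = 1444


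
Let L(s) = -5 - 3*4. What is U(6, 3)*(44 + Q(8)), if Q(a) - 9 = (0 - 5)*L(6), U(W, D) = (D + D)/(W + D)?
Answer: 92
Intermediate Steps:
L(s) = -17 (L(s) = -5 - 12 = -17)
U(W, D) = 2*D/(D + W) (U(W, D) = (2*D)/(D + W) = 2*D/(D + W))
Q(a) = 94 (Q(a) = 9 + (0 - 5)*(-17) = 9 - 5*(-17) = 9 + 85 = 94)
U(6, 3)*(44 + Q(8)) = (2*3/(3 + 6))*(44 + 94) = (2*3/9)*138 = (2*3*(⅑))*138 = (⅔)*138 = 92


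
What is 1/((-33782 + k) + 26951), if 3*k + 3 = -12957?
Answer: -1/11151 ≈ -8.9678e-5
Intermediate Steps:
k = -4320 (k = -1 + (⅓)*(-12957) = -1 - 4319 = -4320)
1/((-33782 + k) + 26951) = 1/((-33782 - 4320) + 26951) = 1/(-38102 + 26951) = 1/(-11151) = -1/11151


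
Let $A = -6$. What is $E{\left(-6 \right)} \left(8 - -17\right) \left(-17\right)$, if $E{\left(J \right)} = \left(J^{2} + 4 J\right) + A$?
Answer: $-2550$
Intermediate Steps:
$E{\left(J \right)} = -6 + J^{2} + 4 J$ ($E{\left(J \right)} = \left(J^{2} + 4 J\right) - 6 = -6 + J^{2} + 4 J$)
$E{\left(-6 \right)} \left(8 - -17\right) \left(-17\right) = \left(-6 + \left(-6\right)^{2} + 4 \left(-6\right)\right) \left(8 - -17\right) \left(-17\right) = \left(-6 + 36 - 24\right) \left(8 + 17\right) \left(-17\right) = 6 \cdot 25 \left(-17\right) = 150 \left(-17\right) = -2550$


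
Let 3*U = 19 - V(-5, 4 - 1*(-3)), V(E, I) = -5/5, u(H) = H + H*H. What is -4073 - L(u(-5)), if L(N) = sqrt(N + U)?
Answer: -4073 - 4*sqrt(15)/3 ≈ -4078.2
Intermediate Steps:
u(H) = H + H**2
V(E, I) = -1 (V(E, I) = -5*1/5 = -1)
U = 20/3 (U = (19 - 1*(-1))/3 = (19 + 1)/3 = (1/3)*20 = 20/3 ≈ 6.6667)
L(N) = sqrt(20/3 + N) (L(N) = sqrt(N + 20/3) = sqrt(20/3 + N))
-4073 - L(u(-5)) = -4073 - sqrt(60 + 9*(-5*(1 - 5)))/3 = -4073 - sqrt(60 + 9*(-5*(-4)))/3 = -4073 - sqrt(60 + 9*20)/3 = -4073 - sqrt(60 + 180)/3 = -4073 - sqrt(240)/3 = -4073 - 4*sqrt(15)/3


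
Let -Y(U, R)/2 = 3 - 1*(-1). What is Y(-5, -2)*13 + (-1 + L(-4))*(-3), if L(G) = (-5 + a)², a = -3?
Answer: -293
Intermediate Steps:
L(G) = 64 (L(G) = (-5 - 3)² = (-8)² = 64)
Y(U, R) = -8 (Y(U, R) = -2*(3 - 1*(-1)) = -2*(3 + 1) = -2*4 = -8)
Y(-5, -2)*13 + (-1 + L(-4))*(-3) = -8*13 + (-1 + 64)*(-3) = -104 + 63*(-3) = -104 - 189 = -293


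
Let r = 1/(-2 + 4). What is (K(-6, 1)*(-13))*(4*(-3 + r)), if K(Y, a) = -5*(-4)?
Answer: 2600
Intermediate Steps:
K(Y, a) = 20
r = ½ (r = 1/2 = ½ ≈ 0.50000)
(K(-6, 1)*(-13))*(4*(-3 + r)) = (20*(-13))*(4*(-3 + ½)) = -1040*(-5)/2 = -260*(-10) = 2600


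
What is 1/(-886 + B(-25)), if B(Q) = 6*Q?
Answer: -1/1036 ≈ -0.00096525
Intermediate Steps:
1/(-886 + B(-25)) = 1/(-886 + 6*(-25)) = 1/(-886 - 150) = 1/(-1036) = -1/1036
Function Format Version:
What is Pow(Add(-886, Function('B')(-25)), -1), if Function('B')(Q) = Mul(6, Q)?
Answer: Rational(-1, 1036) ≈ -0.00096525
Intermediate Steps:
Pow(Add(-886, Function('B')(-25)), -1) = Pow(Add(-886, Mul(6, -25)), -1) = Pow(Add(-886, -150), -1) = Pow(-1036, -1) = Rational(-1, 1036)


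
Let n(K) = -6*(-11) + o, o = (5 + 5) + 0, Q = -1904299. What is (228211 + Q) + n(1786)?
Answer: -1676012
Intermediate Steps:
o = 10 (o = 10 + 0 = 10)
n(K) = 76 (n(K) = -6*(-11) + 10 = 66 + 10 = 76)
(228211 + Q) + n(1786) = (228211 - 1904299) + 76 = -1676088 + 76 = -1676012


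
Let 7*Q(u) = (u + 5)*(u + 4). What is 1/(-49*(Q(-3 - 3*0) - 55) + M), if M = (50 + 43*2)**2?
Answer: 1/21177 ≈ 4.7221e-5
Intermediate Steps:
Q(u) = (4 + u)*(5 + u)/7 (Q(u) = ((u + 5)*(u + 4))/7 = ((5 + u)*(4 + u))/7 = ((4 + u)*(5 + u))/7 = (4 + u)*(5 + u)/7)
M = 18496 (M = (50 + 86)**2 = 136**2 = 18496)
1/(-49*(Q(-3 - 3*0) - 55) + M) = 1/(-49*((20/7 + (-3 - 3*0)**2/7 + 9*(-3 - 3*0)/7) - 55) + 18496) = 1/(-49*((20/7 + (-3 + 0)**2/7 + 9*(-3 + 0)/7) - 55) + 18496) = 1/(-49*((20/7 + (1/7)*(-3)**2 + (9/7)*(-3)) - 55) + 18496) = 1/(-49*((20/7 + (1/7)*9 - 27/7) - 55) + 18496) = 1/(-49*((20/7 + 9/7 - 27/7) - 55) + 18496) = 1/(-49*(2/7 - 55) + 18496) = 1/(-49*(-383/7) + 18496) = 1/(2681 + 18496) = 1/21177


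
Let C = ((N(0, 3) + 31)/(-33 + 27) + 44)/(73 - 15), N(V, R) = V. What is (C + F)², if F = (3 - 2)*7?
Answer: 7123561/121104 ≈ 58.822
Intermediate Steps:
F = 7 (F = 1*7 = 7)
C = 233/348 (C = ((0 + 31)/(-33 + 27) + 44)/(73 - 15) = (31/(-6) + 44)/58 = (31*(-⅙) + 44)*(1/58) = (-31/6 + 44)*(1/58) = (233/6)*(1/58) = 233/348 ≈ 0.66954)
(C + F)² = (233/348 + 7)² = (2669/348)² = 7123561/121104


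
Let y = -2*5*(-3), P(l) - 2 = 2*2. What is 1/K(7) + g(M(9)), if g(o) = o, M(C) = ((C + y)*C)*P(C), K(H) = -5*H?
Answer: 73709/35 ≈ 2106.0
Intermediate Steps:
P(l) = 6 (P(l) = 2 + 2*2 = 2 + 4 = 6)
y = 30 (y = -10*(-3) = 30)
M(C) = 6*C*(30 + C) (M(C) = ((C + 30)*C)*6 = ((30 + C)*C)*6 = (C*(30 + C))*6 = 6*C*(30 + C))
1/K(7) + g(M(9)) = 1/(-5*7) + 6*9*(30 + 9) = 1/(-35) + 6*9*39 = -1/35 + 2106 = 73709/35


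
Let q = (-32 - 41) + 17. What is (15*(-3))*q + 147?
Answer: 2667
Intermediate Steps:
q = -56 (q = -73 + 17 = -56)
(15*(-3))*q + 147 = (15*(-3))*(-56) + 147 = -45*(-56) + 147 = 2520 + 147 = 2667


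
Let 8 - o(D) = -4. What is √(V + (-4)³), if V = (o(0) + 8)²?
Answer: 4*√21 ≈ 18.330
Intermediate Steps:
o(D) = 12 (o(D) = 8 - 1*(-4) = 8 + 4 = 12)
V = 400 (V = (12 + 8)² = 20² = 400)
√(V + (-4)³) = √(400 + (-4)³) = √(400 - 64) = √336 = 4*√21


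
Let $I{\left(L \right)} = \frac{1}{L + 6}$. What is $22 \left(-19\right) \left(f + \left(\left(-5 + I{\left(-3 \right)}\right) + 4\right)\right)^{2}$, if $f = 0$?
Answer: $- \frac{1672}{9} \approx -185.78$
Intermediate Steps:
$I{\left(L \right)} = \frac{1}{6 + L}$
$22 \left(-19\right) \left(f + \left(\left(-5 + I{\left(-3 \right)}\right) + 4\right)\right)^{2} = 22 \left(-19\right) \left(0 + \left(\left(-5 + \frac{1}{6 - 3}\right) + 4\right)\right)^{2} = - 418 \left(0 + \left(\left(-5 + \frac{1}{3}\right) + 4\right)\right)^{2} = - 418 \left(0 + \left(- \frac{14}{3} + 4\right)\right)^{2} = - 418 \left(0 - \frac{2}{3}\right)^{2} = - 418 \left(- \frac{2}{3}\right)^{2} = \left(-418\right) \frac{4}{9} = - \frac{1672}{9}$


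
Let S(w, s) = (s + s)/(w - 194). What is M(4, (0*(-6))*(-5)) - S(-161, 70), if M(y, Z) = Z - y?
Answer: -256/71 ≈ -3.6056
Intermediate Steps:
S(w, s) = 2*s/(-194 + w) (S(w, s) = (2*s)/(-194 + w) = 2*s/(-194 + w))
M(4, (0*(-6))*(-5)) - S(-161, 70) = ((0*(-6))*(-5) - 1*4) - 2*70/(-194 - 161) = (0*(-5) - 4) - 2*70/(-355) = (0 - 4) - 2*70*(-1)/355 = -4 - 1*(-28/71) = -4 + 28/71 = -256/71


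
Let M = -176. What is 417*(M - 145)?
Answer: -133857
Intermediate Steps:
417*(M - 145) = 417*(-176 - 145) = 417*(-321) = -133857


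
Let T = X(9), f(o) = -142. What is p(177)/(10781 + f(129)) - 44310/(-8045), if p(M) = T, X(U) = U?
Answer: 94297299/17118151 ≈ 5.5086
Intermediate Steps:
T = 9
p(M) = 9
p(177)/(10781 + f(129)) - 44310/(-8045) = 9/(10781 - 142) - 44310/(-8045) = 9/10639 - 44310*(-1/8045) = 9*(1/10639) + 8862/1609 = 9/10639 + 8862/1609 = 94297299/17118151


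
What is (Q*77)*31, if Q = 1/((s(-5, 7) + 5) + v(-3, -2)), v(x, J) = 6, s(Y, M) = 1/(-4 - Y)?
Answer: 2387/12 ≈ 198.92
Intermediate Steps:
Q = 1/12 (Q = 1/((-1/(4 - 5) + 5) + 6) = 1/((-1/(-1) + 5) + 6) = 1/((-1*(-1) + 5) + 6) = 1/((1 + 5) + 6) = 1/(6 + 6) = 1/12 ≈ 0.083333)
(Q*77)*31 = ((1/12)*77)*31 = (77/12)*31 = 2387/12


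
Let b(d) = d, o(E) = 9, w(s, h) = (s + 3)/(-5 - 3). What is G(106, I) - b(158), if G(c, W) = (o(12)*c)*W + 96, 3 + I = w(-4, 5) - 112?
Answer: -438611/4 ≈ -1.0965e+5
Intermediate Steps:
w(s, h) = -3/8 - s/8 (w(s, h) = (3 + s)/(-8) = (3 + s)*(-1/8) = -3/8 - s/8)
I = -919/8 (I = -3 + ((-3/8 - 1/8*(-4)) - 112) = -3 + ((-3/8 + 1/2) - 112) = -3 + (1/8 - 112) = -3 - 895/8 = -919/8 ≈ -114.88)
G(c, W) = 96 + 9*W*c (G(c, W) = (9*c)*W + 96 = 9*W*c + 96 = 96 + 9*W*c)
G(106, I) - b(158) = (96 + 9*(-919/8)*106) - 1*158 = (96 - 438363/4) - 158 = -437979/4 - 158 = -438611/4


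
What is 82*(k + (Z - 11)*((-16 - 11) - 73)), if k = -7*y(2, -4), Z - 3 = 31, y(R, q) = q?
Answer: -186304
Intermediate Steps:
Z = 34 (Z = 3 + 31 = 34)
k = 28 (k = -7*(-4) = 28)
82*(k + (Z - 11)*((-16 - 11) - 73)) = 82*(28 + (34 - 11)*((-16 - 11) - 73)) = 82*(28 + 23*(-27 - 73)) = 82*(28 + 23*(-100)) = 82*(28 - 2300) = 82*(-2272) = -186304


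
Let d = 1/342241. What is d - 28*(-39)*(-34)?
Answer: -12706723847/342241 ≈ -37128.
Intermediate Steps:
d = 1/342241 ≈ 2.9219e-6
d - 28*(-39)*(-34) = 1/342241 - 28*(-39)*(-34) = 1/342241 + 1092*(-34) = 1/342241 - 37128 = -12706723847/342241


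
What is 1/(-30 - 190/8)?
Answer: -4/215 ≈ -0.018605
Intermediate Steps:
1/(-30 - 190/8) = 1/(-30 - 10*19/8) = 1/(-30 - 95/4) = 1/(-215/4) = -4/215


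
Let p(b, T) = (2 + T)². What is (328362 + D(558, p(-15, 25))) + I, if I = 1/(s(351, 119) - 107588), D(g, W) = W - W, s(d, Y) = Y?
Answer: 35288735777/107469 ≈ 3.2836e+5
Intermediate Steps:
D(g, W) = 0
I = -1/107469 (I = 1/(119 - 107588) = 1/(-107469) = -1/107469 ≈ -9.3050e-6)
(328362 + D(558, p(-15, 25))) + I = (328362 + 0) - 1/107469 = 328362 - 1/107469 = 35288735777/107469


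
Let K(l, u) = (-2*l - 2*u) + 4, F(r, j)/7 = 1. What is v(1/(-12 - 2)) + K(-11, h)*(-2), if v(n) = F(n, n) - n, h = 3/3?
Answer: -573/14 ≈ -40.929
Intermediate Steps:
h = 1 (h = 3*(⅓) = 1)
F(r, j) = 7 (F(r, j) = 7*1 = 7)
K(l, u) = 4 - 2*l - 2*u
v(n) = 7 - n
v(1/(-12 - 2)) + K(-11, h)*(-2) = (7 - 1/(-12 - 2)) + (4 - 2*(-11) - 2*1)*(-2) = (7 - 1/(-14)) + (4 + 22 - 2)*(-2) = (7 - 1*(-1/14)) + 24*(-2) = (7 + 1/14) - 48 = 99/14 - 48 = -573/14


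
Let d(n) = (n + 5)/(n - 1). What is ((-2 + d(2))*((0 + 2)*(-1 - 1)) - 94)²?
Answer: 12996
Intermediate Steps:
d(n) = (5 + n)/(-1 + n)
((-2 + d(2))*((0 + 2)*(-1 - 1)) - 94)² = ((-2 + (5 + 2)/(-1 + 2))*((0 + 2)*(-1 - 1)) - 94)² = ((-2 + 7/1)*(2*(-2)) - 94)² = ((-2 + 1*7)*(-4) - 94)² = ((-2 + 7)*(-4) - 94)² = (5*(-4) - 94)² = (-20 - 94)² = (-114)² = 12996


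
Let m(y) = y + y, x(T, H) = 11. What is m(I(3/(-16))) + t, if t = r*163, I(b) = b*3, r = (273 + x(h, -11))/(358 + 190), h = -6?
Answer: 91351/1096 ≈ 83.349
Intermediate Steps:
r = 71/137 (r = (273 + 11)/(358 + 190) = 284/548 = 284*(1/548) = 71/137 ≈ 0.51825)
I(b) = 3*b
t = 11573/137 (t = (71/137)*163 = 11573/137 ≈ 84.474)
m(y) = 2*y
m(I(3/(-16))) + t = 2*(3*(3/(-16))) + 11573/137 = 2*(3*(3*(-1/16))) + 11573/137 = 2*(3*(-3/16)) + 11573/137 = 2*(-9/16) + 11573/137 = -9/8 + 11573/137 = 91351/1096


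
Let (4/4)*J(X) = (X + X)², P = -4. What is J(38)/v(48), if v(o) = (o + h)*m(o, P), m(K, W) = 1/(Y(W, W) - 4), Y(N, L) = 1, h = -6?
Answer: -2888/7 ≈ -412.57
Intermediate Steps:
m(K, W) = -⅓ (m(K, W) = 1/(1 - 4) = 1/(-3) = -⅓)
v(o) = 2 - o/3 (v(o) = (o - 6)*(-⅓) = (-6 + o)*(-⅓) = 2 - o/3)
J(X) = 4*X² (J(X) = (X + X)² = (2*X)² = 4*X²)
J(38)/v(48) = (4*38²)/(2 - ⅓*48) = (4*1444)/(2 - 16) = 5776/(-14) = 5776*(-1/14) = -2888/7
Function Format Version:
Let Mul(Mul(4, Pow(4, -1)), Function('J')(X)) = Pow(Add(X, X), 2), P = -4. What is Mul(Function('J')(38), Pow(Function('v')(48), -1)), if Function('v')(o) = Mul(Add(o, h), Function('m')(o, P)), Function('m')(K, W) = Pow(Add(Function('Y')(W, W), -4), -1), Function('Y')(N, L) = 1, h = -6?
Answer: Rational(-2888, 7) ≈ -412.57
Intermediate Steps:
Function('m')(K, W) = Rational(-1, 3) (Function('m')(K, W) = Pow(Add(1, -4), -1) = Pow(-3, -1) = Rational(-1, 3))
Function('v')(o) = Add(2, Mul(Rational(-1, 3), o)) (Function('v')(o) = Mul(Add(o, -6), Rational(-1, 3)) = Mul(Add(-6, o), Rational(-1, 3)) = Add(2, Mul(Rational(-1, 3), o)))
Function('J')(X) = Mul(4, Pow(X, 2)) (Function('J')(X) = Pow(Add(X, X), 2) = Pow(Mul(2, X), 2) = Mul(4, Pow(X, 2)))
Mul(Function('J')(38), Pow(Function('v')(48), -1)) = Mul(Mul(4, Pow(38, 2)), Pow(Add(2, Mul(Rational(-1, 3), 48)), -1)) = Mul(Mul(4, 1444), Pow(Add(2, -16), -1)) = Mul(5776, Pow(-14, -1)) = Mul(5776, Rational(-1, 14)) = Rational(-2888, 7)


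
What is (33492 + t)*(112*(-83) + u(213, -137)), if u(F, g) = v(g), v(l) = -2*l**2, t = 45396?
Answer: -3694640592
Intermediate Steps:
u(F, g) = -2*g**2
(33492 + t)*(112*(-83) + u(213, -137)) = (33492 + 45396)*(112*(-83) - 2*(-137)**2) = 78888*(-9296 - 2*18769) = 78888*(-9296 - 37538) = 78888*(-46834) = -3694640592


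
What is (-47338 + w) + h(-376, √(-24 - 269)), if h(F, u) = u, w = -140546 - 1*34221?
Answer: -222105 + I*√293 ≈ -2.2211e+5 + 17.117*I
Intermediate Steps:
w = -174767 (w = -140546 - 34221 = -174767)
(-47338 + w) + h(-376, √(-24 - 269)) = (-47338 - 174767) + √(-24 - 269) = -222105 + √(-293) = -222105 + I*√293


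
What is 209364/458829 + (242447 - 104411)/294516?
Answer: 1157370071/1251226683 ≈ 0.92499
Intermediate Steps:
209364/458829 + (242447 - 104411)/294516 = 209364*(1/458829) + 138036*(1/294516) = 69788/152943 + 11503/24543 = 1157370071/1251226683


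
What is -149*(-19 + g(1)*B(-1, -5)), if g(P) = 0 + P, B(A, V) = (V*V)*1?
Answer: -894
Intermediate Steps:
B(A, V) = V² (B(A, V) = V²*1 = V²)
g(P) = P
-149*(-19 + g(1)*B(-1, -5)) = -149*(-19 + 1*(-5)²) = -149*(-19 + 1*25) = -149*(-19 + 25) = -149*6 = -894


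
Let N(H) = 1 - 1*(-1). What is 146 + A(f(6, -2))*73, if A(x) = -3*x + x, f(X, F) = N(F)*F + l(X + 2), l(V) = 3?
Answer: 292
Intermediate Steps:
N(H) = 2 (N(H) = 1 + 1 = 2)
f(X, F) = 3 + 2*F (f(X, F) = 2*F + 3 = 3 + 2*F)
A(x) = -2*x
146 + A(f(6, -2))*73 = 146 - 2*(3 + 2*(-2))*73 = 146 - 2*(3 - 4)*73 = 146 - 2*(-1)*73 = 146 + 2*73 = 146 + 146 = 292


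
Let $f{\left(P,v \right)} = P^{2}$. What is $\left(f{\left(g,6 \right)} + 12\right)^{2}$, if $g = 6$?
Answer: $2304$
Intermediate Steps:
$\left(f{\left(g,6 \right)} + 12\right)^{2} = \left(6^{2} + 12\right)^{2} = \left(36 + 12\right)^{2} = 48^{2} = 2304$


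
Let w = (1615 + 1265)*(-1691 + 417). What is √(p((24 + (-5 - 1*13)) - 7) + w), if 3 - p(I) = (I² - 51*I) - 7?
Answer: I*√3669162 ≈ 1915.5*I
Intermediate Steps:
w = -3669120 (w = 2880*(-1274) = -3669120)
p(I) = 10 - I² + 51*I (p(I) = 3 - ((I² - 51*I) - 7) = 3 - (-7 + I² - 51*I) = 3 + (7 - I² + 51*I) = 10 - I² + 51*I)
√(p((24 + (-5 - 1*13)) - 7) + w) = √((10 - ((24 + (-5 - 1*13)) - 7)² + 51*((24 + (-5 - 1*13)) - 7)) - 3669120) = √((10 - ((24 + (-5 - 13)) - 7)² + 51*((24 + (-5 - 13)) - 7)) - 3669120) = √((10 - ((24 - 18) - 7)² + 51*((24 - 18) - 7)) - 3669120) = √((10 - (6 - 7)² + 51*(6 - 7)) - 3669120) = √((10 - 1*(-1)² + 51*(-1)) - 3669120) = √((10 - 1*1 - 51) - 3669120) = √((10 - 1 - 51) - 3669120) = √(-42 - 3669120) = √(-3669162) = I*√3669162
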